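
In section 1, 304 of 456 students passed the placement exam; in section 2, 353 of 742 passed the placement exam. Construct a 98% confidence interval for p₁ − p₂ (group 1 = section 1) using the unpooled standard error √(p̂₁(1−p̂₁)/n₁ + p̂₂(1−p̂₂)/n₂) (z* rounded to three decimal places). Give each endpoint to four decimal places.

(0.1242, 0.2577)

p̂₁ = 0.66667, p̂₂ = 0.47574, so the observed difference is 0.19093.
SE = √(0.000487329 + 0.000336134) = √0.000823463 = 0.028696.
For 98% confidence, z* = 2.326. Margin = 2.326·0.028696 = 0.06675.
Interval: 0.19093 ± 0.06675 → (0.1242, 0.2577).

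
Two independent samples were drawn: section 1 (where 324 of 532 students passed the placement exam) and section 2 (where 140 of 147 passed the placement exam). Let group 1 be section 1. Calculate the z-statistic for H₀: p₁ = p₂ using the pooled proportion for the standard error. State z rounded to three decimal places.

p̂₁ = 324/532 = 0.60902, p̂₂ = 140/147 = 0.95238.
Pooled p̂ = (324+140)/(532+147) = 464/679 = 0.68336.
SE = √[p̂(1−p̂)(1/n₁+1/n₂)] = √[0.68336·0.31664·(1/532+1/147)] ≈ 0.043344.
z = (p̂₁ − p̂₂)/SE = (0.60902 − 0.95238)/0.043344 = -0.34336/0.043344 = -7.922.

z = -7.922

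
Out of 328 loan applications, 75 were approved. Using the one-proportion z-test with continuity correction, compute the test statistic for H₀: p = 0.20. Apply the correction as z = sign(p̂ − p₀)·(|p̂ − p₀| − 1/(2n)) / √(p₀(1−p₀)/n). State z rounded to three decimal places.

z = 1.229

The sample proportion is 75/328 = 0.22866. p̂ − p₀ = 0.028659.
Continuity correction 1/(2n) = 1/656 = 0.001524.
Corrected numerator: |0.028659| − 0.001524 = 0.027135.
Under H₀, SE = √(p₀(1−p₀)/n) = √(0.20·0.80/328) = √0.000487805 = 0.022086.
z = +0.027135/0.022086 = 1.229.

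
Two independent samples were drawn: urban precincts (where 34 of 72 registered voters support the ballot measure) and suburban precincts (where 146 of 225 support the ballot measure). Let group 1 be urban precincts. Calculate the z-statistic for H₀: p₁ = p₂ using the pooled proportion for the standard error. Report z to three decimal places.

Sample proportions: p̂₁ = 34/72 = 0.47222 and p̂₂ = 146/225 = 0.64889.
Pooled p̂ = (34+146)/(72+225) = 180/297 = 0.60606.
SE = √[p̂(1−p̂)(1/n₁+1/n₂)] = √[0.60606·0.39394·(1/72+1/225)] ≈ 0.066160.
z = -0.17667/0.066160 = -2.670.

z = -2.670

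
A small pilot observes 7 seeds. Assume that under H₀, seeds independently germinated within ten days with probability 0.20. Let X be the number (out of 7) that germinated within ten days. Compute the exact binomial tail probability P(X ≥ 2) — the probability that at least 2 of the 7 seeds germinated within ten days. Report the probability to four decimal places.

P = 0.4233

X ~ Binomial(n=7, p=0.20).
P(X ≥ 2) = Σ_{j=2}^{7} C(7,j)·0.20^j·0.80^{7−j}.
= 0.275251 + 0.114688 + 0.028672 + 0.004301 + 0.000358 + 0.000013 = 0.4233.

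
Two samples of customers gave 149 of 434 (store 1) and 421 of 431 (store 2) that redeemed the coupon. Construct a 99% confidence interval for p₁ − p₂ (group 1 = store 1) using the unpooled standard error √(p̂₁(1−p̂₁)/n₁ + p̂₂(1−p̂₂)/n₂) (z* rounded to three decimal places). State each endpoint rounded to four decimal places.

p̂₁ = 149/434 = 0.34332, p̂₂ = 421/431 = 0.97680; p̂₁ − p̂₂ = -0.63348.
SE = √(0.000519472 + 0.000052584) = √0.000572056 = 0.023918.
z* = 2.576 at the 99% level. Margin = 2.576·0.023918 = 0.06161.
So the interval runs from -0.6951 to -0.5719.

(-0.6951, -0.5719)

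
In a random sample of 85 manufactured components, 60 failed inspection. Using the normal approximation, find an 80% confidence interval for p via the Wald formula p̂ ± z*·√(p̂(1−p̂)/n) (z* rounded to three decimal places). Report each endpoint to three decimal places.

(0.643, 0.769)

The sample proportion is 60/85 = 0.70588.
SE(p̂) = √(0.70588·0.29412/85) = 0.049422.
For 80% confidence, z* = 1.282.
Margin = 1.282·0.049422 = 0.06336.
So the interval runs from 0.643 to 0.769.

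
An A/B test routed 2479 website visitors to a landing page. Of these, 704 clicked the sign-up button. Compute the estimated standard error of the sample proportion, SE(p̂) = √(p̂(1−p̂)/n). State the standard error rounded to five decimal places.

Sample proportion p̂ = 704/2479 = 0.28399.
p̂(1−p̂) = 0.28399·0.71601 = 0.203340.
SE = √(0.203340/2479) = 0.00906.

SE = 0.00906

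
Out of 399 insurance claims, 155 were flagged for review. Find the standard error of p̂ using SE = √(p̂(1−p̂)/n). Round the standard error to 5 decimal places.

Sample proportion p̂ = 155/399 = 0.38847.
p̂(1−p̂) = 0.38847·0.61153 = 0.237561.
Dividing by n and taking the root: √0.000595391 = 0.02440.

SE = 0.02440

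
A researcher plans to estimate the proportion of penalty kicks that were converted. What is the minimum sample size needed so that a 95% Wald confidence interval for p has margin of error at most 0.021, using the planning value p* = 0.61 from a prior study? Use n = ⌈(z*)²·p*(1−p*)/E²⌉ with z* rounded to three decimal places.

n = 2073

For 95% confidence, z* = 1.960.
p*(1−p*) = 0.61·0.39 = 0.2379.
Required n before rounding: 3.841600 × 0.2379 / 0.021² = 2072.373.
Rounding up, n = 2073.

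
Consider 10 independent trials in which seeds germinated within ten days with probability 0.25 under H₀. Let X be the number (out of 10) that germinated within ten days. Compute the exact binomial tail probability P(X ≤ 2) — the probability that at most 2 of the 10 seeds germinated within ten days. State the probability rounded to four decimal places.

P = 0.5256

X ~ Binomial(n=10, p=0.25).
P(X ≤ 2) = C(10,0)·0.25^0·0.75^10 + C(10,1)·0.25^1·0.75^9 + C(10,2)·0.25^2·0.75^8.
= 0.056314 + 0.187712 + 0.281568 = 0.5256.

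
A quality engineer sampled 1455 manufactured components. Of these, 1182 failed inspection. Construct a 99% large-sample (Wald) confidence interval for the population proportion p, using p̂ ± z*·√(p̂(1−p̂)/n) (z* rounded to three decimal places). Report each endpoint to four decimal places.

(0.7860, 0.8387)

With x = 1182 successes in n = 1455, p̂ = 0.81237.
SE(p̂) = √(0.81237·0.18763/1455) = 0.010235.
For 99% confidence, z* = 2.576.
Margin = 2.576·0.010235 = 0.02637.
So the interval runs from 0.7860 to 0.8387.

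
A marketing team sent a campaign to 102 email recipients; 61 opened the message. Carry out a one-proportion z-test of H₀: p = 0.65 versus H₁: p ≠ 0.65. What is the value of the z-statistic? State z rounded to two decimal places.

z = -1.10

Sample proportion p̂ = 61/102 = 0.59804.
Under H₀, SE = √(p₀(1−p₀)/n) = √(0.65·0.35/102) = √0.002230392 = 0.047227.
Test statistic: z = -0.05196/0.047227 = -1.10.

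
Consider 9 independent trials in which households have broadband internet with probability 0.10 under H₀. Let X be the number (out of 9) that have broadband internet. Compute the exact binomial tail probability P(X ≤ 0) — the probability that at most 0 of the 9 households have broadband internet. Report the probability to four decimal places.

X is binomial with n = 9 and p = 0.10.
P(X ≤ 0) = C(9,0)·0.10^0·0.90^9.
= 0.387420 = 0.3874.

P = 0.3874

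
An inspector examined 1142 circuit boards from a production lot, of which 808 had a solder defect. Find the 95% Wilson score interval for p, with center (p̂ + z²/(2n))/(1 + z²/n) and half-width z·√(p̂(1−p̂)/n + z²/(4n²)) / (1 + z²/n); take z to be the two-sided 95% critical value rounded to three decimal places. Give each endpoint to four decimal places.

(0.6805, 0.7332)

p̂ = 808/1142 = 0.70753; z = 1.960, so z² = 3.841600.
1 + z²/n = 1.003364.
Center = (0.70753 + 0.001682)/1.003364 = 0.70683.
Radicand: p̂(1−p̂)/n + z²/(4n²) = 0.000181201 + 0.000000736 = 0.000181937.
Half-width = z·√(radicand)/denom = 1.960·0.013488/1.003364 = 0.02635.
CI: 0.70683 ± 0.02635 = (0.6805, 0.7332).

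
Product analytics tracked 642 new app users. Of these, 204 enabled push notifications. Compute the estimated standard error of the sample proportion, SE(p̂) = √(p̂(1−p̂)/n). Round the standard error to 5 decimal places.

With x = 204 successes in n = 642, p̂ = 0.31776.
p̂(1−p̂) = 0.31776·0.68224 = 0.216789.
SE = √(0.216789/642) = √0.000337678 = 0.01838.

SE = 0.01838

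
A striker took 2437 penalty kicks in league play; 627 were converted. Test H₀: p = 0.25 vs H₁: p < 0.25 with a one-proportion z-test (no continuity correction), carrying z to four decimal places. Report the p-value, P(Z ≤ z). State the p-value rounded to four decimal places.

p-value = 0.7968

With x = 627 successes in n = 2437, p̂ = 0.25728.
Under H₀, SE = √(p₀(1−p₀)/n) = √(0.25·0.75/2437) = √0.000076939 = 0.008771.
z = (p̂ − p₀)/SE = (627/2437 − 0.25)/0.008771 ≈ 0.8304.
p-value = P(Z ≤ z) with z = 0.8304 → 0.7968.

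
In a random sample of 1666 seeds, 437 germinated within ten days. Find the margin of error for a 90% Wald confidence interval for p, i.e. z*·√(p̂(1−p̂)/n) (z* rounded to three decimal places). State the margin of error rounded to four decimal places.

The sample proportion is 437/1666 = 0.26230.
SE = √(p̂(1−p̂)/n) = √(0.193501/1666) = 0.010777.
For 90% confidence, z* = 1.645.
Margin of error = z*·SE = 1.645 × 0.010777 = 0.0177.

ME = 0.0177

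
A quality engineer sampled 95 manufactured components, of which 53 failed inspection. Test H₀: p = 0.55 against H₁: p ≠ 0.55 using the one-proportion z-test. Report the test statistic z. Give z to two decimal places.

The sample proportion is 53/95 = 0.55789.
Under H₀, SE = √(p₀(1−p₀)/n) = √(0.55·0.45/95) = √0.002605263 = 0.051042.
Test statistic: z = 0.00789/0.051042 = 0.15.

z = 0.15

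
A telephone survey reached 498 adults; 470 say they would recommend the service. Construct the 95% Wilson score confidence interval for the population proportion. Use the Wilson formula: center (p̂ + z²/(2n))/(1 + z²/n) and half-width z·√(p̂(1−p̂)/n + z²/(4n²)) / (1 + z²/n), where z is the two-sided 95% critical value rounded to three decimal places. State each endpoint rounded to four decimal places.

Here p̂ = 470/498 = 0.94378 and z = 1.960 (z² = 3.841600).
1 + z²/n = 1.007714.
Adjusted center: (0.94378 + z²/(2n))/1.007714 = 0.94038.
Radicand: p̂(1−p̂)/n + z²/(4n²) = 0.000106554 + 0.000003873 = 0.000110427.
Half-width = 1.960·√0.000110427/1.007714 = 0.02044.
Interval: 0.94038 ± 0.02044 → (0.9199, 0.9608).

(0.9199, 0.9608)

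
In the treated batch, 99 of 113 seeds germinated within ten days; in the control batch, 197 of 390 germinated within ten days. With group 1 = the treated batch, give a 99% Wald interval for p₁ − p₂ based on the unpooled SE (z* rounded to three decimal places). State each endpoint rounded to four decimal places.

(0.2679, 0.4741)

p̂₁ = 99/113 = 0.87611, p̂₂ = 197/390 = 0.50513; p̂₁ − p̂₂ = 0.37098.
Unpooled SE = √(p̂₁(1−p̂₁)/n₁ + p̂₂(1−p̂₂)/n₂) = √(0.000960568 + 0.000640958) = 0.040019.
z* = 2.576 at the 99% level. Margin = 2.576·0.040019 = 0.10309.
Interval: 0.37098 ± 0.10309 → (0.2679, 0.4741).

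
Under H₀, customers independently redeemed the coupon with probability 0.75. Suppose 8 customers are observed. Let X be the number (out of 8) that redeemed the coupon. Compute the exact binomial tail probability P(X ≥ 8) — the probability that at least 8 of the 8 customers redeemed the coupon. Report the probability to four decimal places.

X ~ Binomial(n=8, p=0.75).
P(X ≥ 8) = C(8,8)·0.75^8·0.25^0.
= 0.100113 = 0.1001.

P = 0.1001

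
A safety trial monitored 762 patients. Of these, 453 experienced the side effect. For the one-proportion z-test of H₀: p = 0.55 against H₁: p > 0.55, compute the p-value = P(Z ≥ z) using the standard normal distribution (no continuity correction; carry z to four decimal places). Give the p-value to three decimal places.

Sample proportion p̂ = 453/762 = 0.59449.
Under H₀, SE = √(p₀(1−p₀)/n) = √(0.55·0.45/762) = √0.000324803 = 0.018022.
Test statistic (full precision, shown to 4 dp): z = (453/762 − 0.55)/SE₀ ≈ 2.4685.
p-value = P(Z ≥ z) with z = 2.4685 → 0.007.

p-value = 0.007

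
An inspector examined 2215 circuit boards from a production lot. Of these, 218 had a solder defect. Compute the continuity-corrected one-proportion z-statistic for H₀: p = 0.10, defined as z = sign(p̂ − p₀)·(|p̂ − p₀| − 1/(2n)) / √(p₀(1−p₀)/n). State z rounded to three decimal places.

p̂ = 218/2215 = 0.09842. p̂ − p₀ = -0.001580.
1/(2n) = 0.000226.
Corrected numerator: |-0.001580| − 0.000226 = 0.001354.
Null standard error: √(0.10·0.90/2215) = √0.000040632 = 0.006374.
z = (−)0.001354/0.006374 = -0.212.

z = -0.212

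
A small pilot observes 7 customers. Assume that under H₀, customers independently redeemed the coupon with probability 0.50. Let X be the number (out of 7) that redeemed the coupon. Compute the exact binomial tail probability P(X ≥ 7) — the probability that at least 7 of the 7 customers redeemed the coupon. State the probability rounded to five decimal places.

P = 0.00781

X ~ Binomial(n=7, p=0.50).
P(X ≥ 7) = C(7,7)·0.50^7·0.50^0.
= 0.007812 = 0.00781.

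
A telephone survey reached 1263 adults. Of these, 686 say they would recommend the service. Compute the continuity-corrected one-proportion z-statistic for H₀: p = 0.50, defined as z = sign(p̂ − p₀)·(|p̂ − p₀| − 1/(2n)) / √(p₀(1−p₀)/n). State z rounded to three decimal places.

z = 3.039

With x = 686 successes in n = 1263, p̂ = 0.54315. p̂ − p₀ = 0.043151.
Continuity correction 1/(2n) = 1/2526 = 0.000396.
Corrected numerator: |0.043151| − 0.000396 = 0.042755.
Null standard error: √(0.50·0.50/1263) = √0.000197941 = 0.014069.
z = (+)0.042755/0.014069 = 3.039.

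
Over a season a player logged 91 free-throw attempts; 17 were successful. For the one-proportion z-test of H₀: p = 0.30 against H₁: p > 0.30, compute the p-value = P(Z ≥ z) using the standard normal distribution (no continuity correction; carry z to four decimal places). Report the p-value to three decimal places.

p-value = 0.991

p̂ = 17/91 = 0.18681.
SE₀ = √(0.30·0.70/91) = 0.048038.
z = (p̂ − p₀)/SE = (17/91 − 0.30)/0.048038 ≈ -2.3562.
p-value = P(Z ≥ z) with z = -2.3562 → 0.991.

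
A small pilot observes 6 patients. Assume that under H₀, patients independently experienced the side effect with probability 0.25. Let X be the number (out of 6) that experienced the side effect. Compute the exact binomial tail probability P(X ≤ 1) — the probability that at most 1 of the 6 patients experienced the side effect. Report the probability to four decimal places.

X ~ Binomial(n=6, p=0.25).
P(X ≤ 1) = C(6,0)·0.25^0·0.75^6 + C(6,1)·0.25^1·0.75^5.
= 0.177979 + 0.355957 = 0.5339.

P = 0.5339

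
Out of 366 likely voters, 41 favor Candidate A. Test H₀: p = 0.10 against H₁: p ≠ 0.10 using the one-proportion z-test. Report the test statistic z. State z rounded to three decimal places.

p̂ = 41/366 = 0.11202.
Under H₀, SE = √(p₀(1−p₀)/n) = √(0.10·0.90/366) = √0.000245902 = 0.015681.
z = (0.11202 − 0.10)/0.015681 = 0.01202/0.015681 = 0.767.

z = 0.767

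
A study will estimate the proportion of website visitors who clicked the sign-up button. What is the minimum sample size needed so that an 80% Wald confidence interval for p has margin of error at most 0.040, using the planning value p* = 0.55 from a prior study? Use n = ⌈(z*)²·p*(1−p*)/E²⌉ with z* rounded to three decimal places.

The 80% critical value is z* = 1.282.
p*(1−p*) = 0.55·0.45 = 0.2475.
(z*)²·p*(1−p*)/E² = 1.643524·0.2475/0.001600 = 254.233.
Rounding up, n = 255.

n = 255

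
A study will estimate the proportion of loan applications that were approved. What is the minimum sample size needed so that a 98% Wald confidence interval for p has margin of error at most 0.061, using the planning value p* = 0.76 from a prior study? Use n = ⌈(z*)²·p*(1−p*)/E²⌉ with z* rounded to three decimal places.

n = 266

z* = 2.326 at the 98% level.
p*(1−p*) = 0.1824.
(z*)²·p*(1−p*)/E² = 5.410276·0.1824/0.003721 = 265.207.
Rounding up, n = 266.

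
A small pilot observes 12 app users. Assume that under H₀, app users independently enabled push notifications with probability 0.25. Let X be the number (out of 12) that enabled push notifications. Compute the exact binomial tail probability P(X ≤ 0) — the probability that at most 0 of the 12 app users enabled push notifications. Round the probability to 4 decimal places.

X is binomial with n = 12 and p = 0.25.
P(X ≤ 0) = C(12,0)·0.25^0·0.75^12.
= 0.031676 = 0.0317.

P = 0.0317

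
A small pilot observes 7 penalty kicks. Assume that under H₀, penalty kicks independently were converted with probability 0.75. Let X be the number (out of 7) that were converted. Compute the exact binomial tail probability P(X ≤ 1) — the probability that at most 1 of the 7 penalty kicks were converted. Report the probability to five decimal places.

X is binomial with n = 7 and p = 0.75.
P(X ≤ 1) = C(7,0)·0.75^0·0.25^7 + C(7,1)·0.75^1·0.25^6.
= 0.000061 + 0.001282 = 0.00134.

P = 0.00134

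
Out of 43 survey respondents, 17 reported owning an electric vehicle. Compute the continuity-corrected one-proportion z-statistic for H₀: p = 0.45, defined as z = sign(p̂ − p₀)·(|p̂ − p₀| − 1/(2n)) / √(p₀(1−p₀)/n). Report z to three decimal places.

z = -0.567

p̂ = 17/43 = 0.39535. p̂ − p₀ = -0.054651.
1/(2n) = 0.011628.
Corrected numerator: |-0.054651| − 0.011628 = 0.043023.
SE₀ = √(0.45·0.55/43) = 0.075867.
z = −0.043023/0.075867 = -0.567.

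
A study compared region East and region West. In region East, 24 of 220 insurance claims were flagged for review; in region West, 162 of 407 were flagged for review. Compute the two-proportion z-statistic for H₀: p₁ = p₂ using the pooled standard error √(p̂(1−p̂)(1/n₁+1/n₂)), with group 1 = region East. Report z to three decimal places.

z = -7.559

p̂₁ = 24/220 = 0.10909, p̂₂ = 162/407 = 0.39803.
Pooled p̂ = (24+162)/(220+407) = 186/627 = 0.29665.
Pooled SE = √[0.2086491·0.00700246] ≈ 0.038224.
z = (p̂₁ − p̂₂)/SE = (0.10909 − 0.39803)/0.038224 = -0.28894/0.038224 = -7.559.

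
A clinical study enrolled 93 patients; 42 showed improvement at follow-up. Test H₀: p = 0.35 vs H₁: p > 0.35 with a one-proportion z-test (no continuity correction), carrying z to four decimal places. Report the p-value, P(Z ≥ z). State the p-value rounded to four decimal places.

p-value = 0.0200

p̂ = 42/93 = 0.45161.
Under H₀, SE = √(p₀(1−p₀)/n) = √(0.35·0.65/93) = √0.002446237 = 0.049459.
z = (p̂ − p₀)/SE = (42/93 − 0.35)/0.049459 ≈ 2.0545.
From the standard normal, P(Z ≥ z) = 0.0200.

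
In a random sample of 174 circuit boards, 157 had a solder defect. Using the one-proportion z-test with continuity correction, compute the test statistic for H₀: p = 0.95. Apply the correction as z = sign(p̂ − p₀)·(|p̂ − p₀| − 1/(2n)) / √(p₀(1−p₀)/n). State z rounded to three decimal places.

p̂ = 157/174 = 0.90230. p̂ − p₀ = -0.047701.
1/(2n) = 0.002874.
Corrected numerator: |-0.047701| − 0.002874 = 0.044827.
Under H₀, SE = √(p₀(1−p₀)/n) = √(0.95·0.05/174) = √0.000272989 = 0.016522.
z = −0.044827/0.016522 = -2.713.

z = -2.713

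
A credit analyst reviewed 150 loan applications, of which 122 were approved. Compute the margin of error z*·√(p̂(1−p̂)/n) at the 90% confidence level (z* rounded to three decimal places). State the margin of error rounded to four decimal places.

The sample proportion is 122/150 = 0.81333.
SE = √(p̂(1−p̂)/n) = √(0.151822/150) = 0.031814.
The 90% critical value is z* = 1.645.
ME = 1.645·0.031814 = 0.0523.

ME = 0.0523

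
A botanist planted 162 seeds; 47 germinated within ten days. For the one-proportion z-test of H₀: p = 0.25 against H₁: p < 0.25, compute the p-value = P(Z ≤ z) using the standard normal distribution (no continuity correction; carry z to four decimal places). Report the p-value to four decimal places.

p-value = 0.8809

Sample proportion p̂ = 47/162 = 0.29012.
Null standard error: √(0.25·0.75/162) = √0.001157407 = 0.034021.
z = (p̂ − p₀)/SE = (47/162 − 0.25)/0.034021 ≈ 1.1794.
p-value = P(Z ≤ z) with z = 1.1794 → 0.8809.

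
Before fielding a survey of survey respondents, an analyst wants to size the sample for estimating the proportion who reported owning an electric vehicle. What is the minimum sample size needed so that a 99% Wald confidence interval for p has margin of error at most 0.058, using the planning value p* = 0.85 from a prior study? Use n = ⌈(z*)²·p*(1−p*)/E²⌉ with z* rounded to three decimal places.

n = 252

For 99% confidence, z* = 2.576.
p*(1−p*) = 0.1275.
Required n before rounding: 6.635776 × 0.1275 / 0.058² = 251.505.
Rounding up, n = 252.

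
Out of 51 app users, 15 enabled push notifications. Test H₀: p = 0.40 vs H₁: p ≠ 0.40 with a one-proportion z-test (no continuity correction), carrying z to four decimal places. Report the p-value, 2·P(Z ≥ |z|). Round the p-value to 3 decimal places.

p-value = 0.123

p̂ = 15/51 = 0.29412.
Null standard error: √(0.40·0.60/51) = √0.004705882 = 0.068599.
z = (p̂ − p₀)/SE = (15/51 − 0.40)/0.068599 ≈ -1.5435.
p-value = 2·P(Z ≥ |z|) with z = -1.5435 → 0.123.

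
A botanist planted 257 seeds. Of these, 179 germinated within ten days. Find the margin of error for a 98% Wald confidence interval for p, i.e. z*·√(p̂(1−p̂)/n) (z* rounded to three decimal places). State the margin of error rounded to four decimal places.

ME = 0.0667

Sample proportion p̂ = 179/257 = 0.69650.
SE(p̂) = √(0.69650·0.30350/257) = 0.028680.
For 98% confidence, z* = 2.326.
Margin of error = z*·SE = 2.326 × 0.028680 = 0.0667.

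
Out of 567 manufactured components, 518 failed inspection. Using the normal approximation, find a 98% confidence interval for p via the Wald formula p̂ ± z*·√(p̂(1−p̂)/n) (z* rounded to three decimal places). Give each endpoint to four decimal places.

(0.8861, 0.9410)

p̂ = 518/567 = 0.91358.
Standard error of p̂: √(0.078951/567) = √0.000139244 = 0.011800.
z* = 2.326 at the 98% level.
Margin = 2.326·0.011800 = 0.02745.
Interval: 0.91358 ± 0.02745 → (0.8861, 0.9410).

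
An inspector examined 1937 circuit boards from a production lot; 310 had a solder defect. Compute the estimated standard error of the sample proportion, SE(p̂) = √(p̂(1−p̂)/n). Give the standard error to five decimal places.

SE = 0.00833

p̂ = 310/1937 = 0.16004.
p̂(1−p̂) = 0.134427.
SE = √(0.134427/1937) = √0.000069400 = 0.00833.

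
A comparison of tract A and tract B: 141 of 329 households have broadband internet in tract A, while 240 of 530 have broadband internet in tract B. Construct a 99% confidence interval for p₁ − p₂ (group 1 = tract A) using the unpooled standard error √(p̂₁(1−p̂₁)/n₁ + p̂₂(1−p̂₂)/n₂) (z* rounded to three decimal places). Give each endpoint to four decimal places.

p̂₁ = 141/329 = 0.42857, p̂₂ = 240/530 = 0.45283; p̂₁ − p̂₂ = -0.02426.
SE = √(0.000744371 + 0.000467500) = √0.001211871 = 0.034812.
The 99% critical value is z* = 2.576. Margin of error = 0.08968.
So the interval runs from -0.1139 to 0.0654.

(-0.1139, 0.0654)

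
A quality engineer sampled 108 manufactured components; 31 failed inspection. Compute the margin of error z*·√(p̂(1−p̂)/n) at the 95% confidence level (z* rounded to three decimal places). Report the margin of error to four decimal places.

p̂ = 31/108 = 0.28704.
SE = √(p̂(1−p̂)/n) = √(0.204647/108) = 0.043530.
z* = 1.960 at the 95% level.
So ME = 0.0853.

ME = 0.0853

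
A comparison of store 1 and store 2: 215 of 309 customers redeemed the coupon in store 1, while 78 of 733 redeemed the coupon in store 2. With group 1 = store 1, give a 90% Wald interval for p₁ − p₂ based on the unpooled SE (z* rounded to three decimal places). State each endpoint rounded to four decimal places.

p̂₁ = 0.69579, p̂₂ = 0.10641, so the observed difference is 0.58938.
Unpooled SE = √(p̂₁(1−p̂₁)/n₁ + p̂₂(1−p̂₂)/n₂) = √(0.000685000 + 0.000129725) = 0.028543.
For 90% confidence, z* = 1.645. Margin of error = 0.04695.
So the interval runs from 0.5424 to 0.6363.

(0.5424, 0.6363)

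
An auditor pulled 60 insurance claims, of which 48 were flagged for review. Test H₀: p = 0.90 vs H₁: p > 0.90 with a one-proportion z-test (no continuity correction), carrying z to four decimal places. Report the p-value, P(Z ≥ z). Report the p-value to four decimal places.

p-value = 0.9951

With x = 48 successes in n = 60, p̂ = 0.80000.
Null standard error: √(0.90·0.10/60) = √0.001500000 = 0.038730.
Test statistic (full precision, shown to 4 dp): z = (48/60 − 0.90)/SE₀ ≈ -2.5820.
p-value = P(Z ≥ z) with z = -2.5820 → 0.9951.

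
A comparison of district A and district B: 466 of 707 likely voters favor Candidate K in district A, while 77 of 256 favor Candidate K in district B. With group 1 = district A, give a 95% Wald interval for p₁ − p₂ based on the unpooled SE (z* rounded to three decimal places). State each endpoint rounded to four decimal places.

(0.2922, 0.4245)

p̂₁ = 466/707 = 0.65912, p̂₂ = 77/256 = 0.30078; p̂₁ − p̂₂ = 0.35834.
SE = √(0.000317793 + 0.000821531) = √0.001139324 = 0.033754.
For 95% confidence, z* = 1.960. Margin of error = 0.06616.
So the interval runs from 0.2922 to 0.4245.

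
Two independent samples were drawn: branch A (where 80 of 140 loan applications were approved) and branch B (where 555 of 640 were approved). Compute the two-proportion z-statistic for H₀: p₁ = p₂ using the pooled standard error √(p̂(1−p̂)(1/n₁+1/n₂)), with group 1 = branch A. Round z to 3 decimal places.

p̂₁ = 80/140 = 0.57143, p̂₂ = 555/640 = 0.86719.
Pooled p̂ = (80+555)/(140+640) = 635/780 = 0.81410.
Pooled SE = √[0.1513396·0.00870536] ≈ 0.036297.
z = (p̂₁ − p̂₂)/SE = (0.57143 − 0.86719)/0.036297 = -0.29576/0.036297 = -8.148.

z = -8.148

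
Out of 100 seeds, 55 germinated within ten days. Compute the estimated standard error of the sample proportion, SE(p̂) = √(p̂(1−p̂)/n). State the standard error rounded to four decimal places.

With x = 55 successes in n = 100, p̂ = 0.55000.
p̂(1−p̂) = 0.247500.
SE = √(0.247500/100) = √0.002475000 = 0.0497.

SE = 0.0497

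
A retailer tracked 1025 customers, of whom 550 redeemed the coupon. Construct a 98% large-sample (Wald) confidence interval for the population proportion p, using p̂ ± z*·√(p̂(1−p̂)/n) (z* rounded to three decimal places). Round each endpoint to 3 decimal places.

(0.500, 0.573)

p̂ = 550/1025 = 0.53659.
SE = √(p̂(1−p̂)/n) = √(0.248662/1025) = 0.015576.
The 98% critical value is z* = 2.326.
Margin of error: 2.326 × 0.015576 = 0.03623.
CI: 0.53659 ± 0.03623 = (0.500, 0.573).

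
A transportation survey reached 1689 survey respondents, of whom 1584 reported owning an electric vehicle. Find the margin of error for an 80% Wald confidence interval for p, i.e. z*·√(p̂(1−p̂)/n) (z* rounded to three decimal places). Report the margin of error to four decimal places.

ME = 0.0075

p̂ = 1584/1689 = 0.93783.
Standard error of p̂: √(0.058302/1689) = √0.000034519 = 0.005875.
z* = 1.282 at the 80% level.
Margin of error = z*·SE = 1.282 × 0.005875 = 0.0075.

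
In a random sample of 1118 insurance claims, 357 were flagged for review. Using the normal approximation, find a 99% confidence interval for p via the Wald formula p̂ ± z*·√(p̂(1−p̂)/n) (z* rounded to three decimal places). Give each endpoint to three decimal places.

(0.283, 0.355)

p̂ = 357/1118 = 0.31932.
SE = √(p̂(1−p̂)/n) = √(0.217355/1118) = 0.013943.
For 99% confidence, z* = 2.576.
Margin of error: 2.576 × 0.013943 = 0.03592.
CI: 0.31932 ± 0.03592 = (0.283, 0.355).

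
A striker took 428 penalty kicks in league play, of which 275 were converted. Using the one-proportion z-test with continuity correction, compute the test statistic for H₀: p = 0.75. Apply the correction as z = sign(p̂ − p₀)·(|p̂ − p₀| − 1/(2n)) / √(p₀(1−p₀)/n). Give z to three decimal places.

z = -5.079

p̂ = 275/428 = 0.64252. p̂ − p₀ = -0.107477.
Continuity correction 1/(2n) = 1/856 = 0.001168.
Corrected numerator: |-0.107477| − 0.001168 = 0.106309.
Null standard error: √(0.75·0.25/428) = √0.000438084 = 0.020930.
z = (−)0.106309/0.020930 = -5.079.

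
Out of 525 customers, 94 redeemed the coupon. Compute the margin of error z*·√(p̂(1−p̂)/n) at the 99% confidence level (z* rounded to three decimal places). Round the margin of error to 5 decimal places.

ME = 0.04310

p̂ = 94/525 = 0.17905.
SE(p̂) = √(0.17905·0.82095/525) = 0.016733.
The 99% critical value is z* = 2.576.
Margin of error = z*·SE = 2.576 × 0.016733 = 0.04310.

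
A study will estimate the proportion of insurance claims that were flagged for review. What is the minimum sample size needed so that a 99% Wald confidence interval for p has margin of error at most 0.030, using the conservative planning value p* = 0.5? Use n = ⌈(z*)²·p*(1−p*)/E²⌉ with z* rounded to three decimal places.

n = 1844

The 99% critical value is z* = 2.576.
p*(1−p*) = 0.50·0.50 = 0.2500.
(z*)²·p*(1−p*)/E² = 6.635776·0.2500/0.000900 = 1843.271.
⌈1843.271⌉ = 1844.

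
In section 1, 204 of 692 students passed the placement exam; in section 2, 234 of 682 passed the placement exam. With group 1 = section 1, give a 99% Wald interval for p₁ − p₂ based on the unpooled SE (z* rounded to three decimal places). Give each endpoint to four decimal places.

p̂₁ = 204/692 = 0.29480, p̂₂ = 234/682 = 0.34311; p̂₁ − p̂₂ = -0.04831.
Unpooled SE = √(p̂₁(1−p̂₁)/n₁ + p̂₂(1−p̂₂)/n₂) = √(0.000300422 + 0.000330477) = 0.025118.
z* = 2.576 at the 99% level. Margin = 2.576·0.025118 = 0.06470.
Interval: -0.04831 ± 0.06470 → (-0.1130, 0.0164).

(-0.1130, 0.0164)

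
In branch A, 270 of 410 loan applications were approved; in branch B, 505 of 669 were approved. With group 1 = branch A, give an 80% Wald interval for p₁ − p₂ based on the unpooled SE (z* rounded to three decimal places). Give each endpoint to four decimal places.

(-0.1331, -0.0595)

p̂₁ = 270/410 = 0.65854, p̂₂ = 505/669 = 0.75486; p̂₁ − p̂₂ = -0.09632.
SE = √(0.000548454 + 0.000276603) = √0.000825057 = 0.028724.
For 80% confidence, z* = 1.282. Margin = 1.282·0.028724 = 0.03682.
Interval: -0.09632 ± 0.03682 → (-0.1331, -0.0595).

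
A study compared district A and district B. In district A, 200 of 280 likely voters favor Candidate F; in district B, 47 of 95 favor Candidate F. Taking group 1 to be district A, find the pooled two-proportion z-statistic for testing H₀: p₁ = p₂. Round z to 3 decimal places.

p̂₁ = 200/280 = 0.71429, p̂₂ = 47/95 = 0.49474.
Pooling: p̂ = 247/375 = 0.65867.
SE = √[p̂(1−p̂)(1/n₁+1/n₂)] = √[0.65867·0.34133·(1/280+1/95)] ≈ 0.056299.
z = 0.21955/0.056299 = 3.900.

z = 3.900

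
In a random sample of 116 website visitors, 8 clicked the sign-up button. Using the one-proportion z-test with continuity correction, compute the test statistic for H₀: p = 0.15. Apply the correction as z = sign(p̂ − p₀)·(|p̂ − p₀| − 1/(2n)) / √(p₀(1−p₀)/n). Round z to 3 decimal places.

z = -2.314

With x = 8 successes in n = 116, p̂ = 0.06897. p̂ − p₀ = -0.081034.
Continuity correction 1/(2n) = 1/232 = 0.004310.
Corrected numerator: |-0.081034| − 0.004310 = 0.076724.
Under H₀, SE = √(p₀(1−p₀)/n) = √(0.15·0.85/116) = √0.001099138 = 0.033153.
z = (−)0.076724/0.033153 = -2.314.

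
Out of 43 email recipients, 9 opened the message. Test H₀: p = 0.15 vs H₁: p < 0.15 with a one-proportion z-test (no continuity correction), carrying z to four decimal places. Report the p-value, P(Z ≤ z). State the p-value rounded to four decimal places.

Sample proportion p̂ = 9/43 = 0.20930.
Null standard error: √(0.15·0.85/43) = √0.002965116 = 0.054453.
Test statistic (full precision, shown to 4 dp): z = (9/43 − 0.15)/SE₀ ≈ 1.0891.
From the standard normal, P(Z ≤ z) = 0.8619.

p-value = 0.8619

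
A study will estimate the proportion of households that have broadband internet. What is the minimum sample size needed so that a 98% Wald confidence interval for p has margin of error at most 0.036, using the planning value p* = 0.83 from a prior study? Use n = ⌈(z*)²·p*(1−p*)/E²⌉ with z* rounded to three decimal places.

n = 590

For 98% confidence, z* = 2.326.
p*(1−p*) = 0.83·0.17 = 0.1411.
Required n before rounding: 5.410276 × 0.1411 / 0.036² = 589.035.
Rounding up, n = 590.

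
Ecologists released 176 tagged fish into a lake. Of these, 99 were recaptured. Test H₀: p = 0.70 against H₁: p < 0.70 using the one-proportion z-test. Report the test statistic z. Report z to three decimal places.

z = -3.981

The sample proportion is 99/176 = 0.56250.
Null standard error: √(0.70·0.30/176) = √0.001193182 = 0.034542.
z = (p̂ − p₀)/SE = (0.56250 − 0.70)/0.034542 = -3.981.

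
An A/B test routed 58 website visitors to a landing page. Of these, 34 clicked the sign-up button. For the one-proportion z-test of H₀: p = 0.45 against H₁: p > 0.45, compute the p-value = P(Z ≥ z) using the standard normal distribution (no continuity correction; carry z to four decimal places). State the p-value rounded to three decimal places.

p-value = 0.019

With x = 34 successes in n = 58, p̂ = 0.58621.
SE₀ = √(0.45·0.55/58) = 0.065324.
Test statistic (full precision, shown to 4 dp): z = (34/58 − 0.45)/SE₀ ≈ 2.0851.
p-value = P(Z ≥ z) with z = 2.0851 → 0.019.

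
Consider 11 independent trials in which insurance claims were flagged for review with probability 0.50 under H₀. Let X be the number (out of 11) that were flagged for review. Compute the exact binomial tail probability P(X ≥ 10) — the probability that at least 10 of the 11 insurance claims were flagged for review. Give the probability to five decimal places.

P = 0.00586

X is binomial with n = 11 and p = 0.50.
P(X ≥ 10) = C(11,10)·0.50^10·0.50^1 + C(11,11)·0.50^11·0.50^0.
= 0.005371 + 0.000488 = 0.00586.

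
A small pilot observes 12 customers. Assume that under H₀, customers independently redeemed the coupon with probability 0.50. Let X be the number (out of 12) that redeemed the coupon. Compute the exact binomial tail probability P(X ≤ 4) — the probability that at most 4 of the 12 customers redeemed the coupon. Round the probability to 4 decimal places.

P = 0.1938

X is binomial with n = 12 and p = 0.50.
P(X ≤ 4) = Σ_{j=0}^{4} C(12,j)·0.50^j·0.50^{12−j}.
= 0.000244 + 0.002930 + 0.016113 + 0.053711 + 0.120850 = 0.1938.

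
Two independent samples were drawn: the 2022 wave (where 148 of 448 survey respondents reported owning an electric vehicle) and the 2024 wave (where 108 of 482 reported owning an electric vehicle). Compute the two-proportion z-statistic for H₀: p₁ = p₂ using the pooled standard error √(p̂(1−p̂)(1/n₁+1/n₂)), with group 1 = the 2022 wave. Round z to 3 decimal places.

z = 3.626

p̂₁ = 148/448 = 0.33036, p̂₂ = 108/482 = 0.22407.
Pooled p̂ = (148+108)/(448+482) = 256/930 = 0.27527.
SE = √[p̂(1−p̂)(1/n₁+1/n₂)] = √[0.27527·0.72473·(1/448+1/482)] ≈ 0.029312.
z = 0.10629/0.029312 = 3.626.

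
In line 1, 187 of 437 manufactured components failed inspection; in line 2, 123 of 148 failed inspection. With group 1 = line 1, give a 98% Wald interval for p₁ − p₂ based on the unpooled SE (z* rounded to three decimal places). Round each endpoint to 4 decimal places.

p̂₁ = 0.42792, p̂₂ = 0.83108, so the observed difference is -0.40316.
Unpooled SE = √(p̂₁(1−p̂₁)/n₁ + p̂₂(1−p̂₂)/n₂) = √(0.000560193 + 0.000948549) = 0.038843.
The 98% critical value is z* = 2.326. Margin of error = 0.09035.
CI: -0.40316 ± 0.09035 = (-0.4935, -0.3128).

(-0.4935, -0.3128)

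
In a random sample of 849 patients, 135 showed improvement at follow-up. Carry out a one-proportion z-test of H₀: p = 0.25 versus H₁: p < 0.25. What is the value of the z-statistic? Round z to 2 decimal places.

With x = 135 successes in n = 849, p̂ = 0.15901.
Under H₀, SE = √(p₀(1−p₀)/n) = √(0.25·0.75/849) = √0.000220848 = 0.014861.
z = (0.15901 − 0.25)/0.014861 = -0.09099/0.014861 = -6.12.

z = -6.12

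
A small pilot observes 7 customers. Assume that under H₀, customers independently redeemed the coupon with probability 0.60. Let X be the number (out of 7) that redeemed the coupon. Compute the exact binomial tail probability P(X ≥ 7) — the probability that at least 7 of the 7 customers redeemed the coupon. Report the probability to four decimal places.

X is binomial with n = 7 and p = 0.60.
P(X ≥ 7) = C(7,7)·0.60^7·0.40^0.
= 0.027994 = 0.0280.

P = 0.0280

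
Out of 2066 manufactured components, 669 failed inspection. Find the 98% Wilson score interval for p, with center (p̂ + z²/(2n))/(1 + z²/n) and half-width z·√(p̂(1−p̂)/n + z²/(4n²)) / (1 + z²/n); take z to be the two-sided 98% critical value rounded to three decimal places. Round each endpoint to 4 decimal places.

Here p̂ = 669/2066 = 0.32381 and z = 2.326 (z² = 5.410276).
1 + z²/n = 1.002619.
Adjusted center: (0.32381 + z²/(2n))/1.002619 = 0.32427.
Radicand: p̂(1−p̂)/n + z²/(4n²) = 0.000105982 + 0.000000317 = 0.000106299.
Half-width = 2.326·√0.000106299/1.002619 = 0.02392.
Interval: 0.32427 ± 0.02392 → (0.3004, 0.3482).

(0.3004, 0.3482)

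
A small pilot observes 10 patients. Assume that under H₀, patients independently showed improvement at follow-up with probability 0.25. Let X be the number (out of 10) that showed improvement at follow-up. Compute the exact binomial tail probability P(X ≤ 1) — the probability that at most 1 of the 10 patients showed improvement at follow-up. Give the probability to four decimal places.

P = 0.2440

X is binomial with n = 10 and p = 0.25.
P(X ≤ 1) = C(10,0)·0.25^0·0.75^10 + C(10,1)·0.25^1·0.75^9.
= 0.056314 + 0.187712 = 0.2440.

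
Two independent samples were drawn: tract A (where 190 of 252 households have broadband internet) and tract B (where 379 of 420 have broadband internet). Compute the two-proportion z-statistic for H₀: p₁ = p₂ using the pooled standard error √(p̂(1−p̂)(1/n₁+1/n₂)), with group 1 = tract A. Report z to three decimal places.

z = -5.170

Sample proportions: p̂₁ = 190/252 = 0.75397 and p̂₂ = 379/420 = 0.90238.
Pooled p̂ = (190+379)/(252+420) = 569/672 = 0.84673.
Pooled SE = √[0.1297809·0.00634921] ≈ 0.028706.
z = (p̂₁ − p̂₂)/SE = (0.75397 − 0.90238)/0.028706 = -0.14841/0.028706 = -5.170.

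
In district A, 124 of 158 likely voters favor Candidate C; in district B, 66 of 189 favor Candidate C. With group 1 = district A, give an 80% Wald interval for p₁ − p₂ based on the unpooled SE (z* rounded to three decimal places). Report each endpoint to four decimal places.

p̂₁ = 124/158 = 0.78481, p̂₂ = 66/189 = 0.34921; p̂₁ − p̂₂ = 0.43560.
Unpooled SE = √(p̂₁(1−p̂₁)/n₁ + p̂₂(1−p̂₂)/n₂) = √(0.001068881 + 0.001202441) = 0.047658.
The 80% critical value is z* = 1.282. Margin of error = 0.06110.
So the interval runs from 0.3745 to 0.4967.

(0.3745, 0.4967)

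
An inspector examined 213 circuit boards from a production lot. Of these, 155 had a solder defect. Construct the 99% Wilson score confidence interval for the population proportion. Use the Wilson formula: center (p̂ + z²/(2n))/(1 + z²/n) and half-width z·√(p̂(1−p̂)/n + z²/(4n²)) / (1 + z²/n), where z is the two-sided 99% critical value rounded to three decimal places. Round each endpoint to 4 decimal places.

Here p̂ = 155/213 = 0.72770 and z = 2.576 (z² = 6.635776).
1 + z²/n = 1.031154.
Center = (0.72770 + 0.015577)/1.031154 = 0.72082.
Radicand: p̂(1−p̂)/n + z²/(4n²) = 0.000930295 + 0.000036566 = 0.000966861.
Half-width = z·√(radicand)/denom = 2.576·0.031094/1.031154 = 0.07768.
Interval: 0.72082 ± 0.07768 → (0.6431, 0.7985).

(0.6431, 0.7985)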